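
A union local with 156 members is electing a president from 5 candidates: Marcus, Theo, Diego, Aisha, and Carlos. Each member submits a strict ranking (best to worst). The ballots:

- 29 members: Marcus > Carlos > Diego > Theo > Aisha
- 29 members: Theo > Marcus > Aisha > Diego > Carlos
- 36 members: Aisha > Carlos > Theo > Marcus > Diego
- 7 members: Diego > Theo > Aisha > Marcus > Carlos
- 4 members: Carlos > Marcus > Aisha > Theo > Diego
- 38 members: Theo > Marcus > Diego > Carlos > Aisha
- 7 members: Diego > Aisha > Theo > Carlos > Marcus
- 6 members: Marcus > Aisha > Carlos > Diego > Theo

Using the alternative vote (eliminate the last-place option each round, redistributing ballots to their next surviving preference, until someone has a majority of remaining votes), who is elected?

Theo

Round 1: Marcus 35, Theo 67, Diego 14, Aisha 36, Carlos 4. Eliminate Carlos.
Round 2: Marcus 39, Theo 67, Diego 14, Aisha 36. Eliminate Diego.
Round 3: Marcus 39, Theo 74, Aisha 43. Eliminate Marcus.
Round 4: Theo 103, Aisha 53. Theo has a majority.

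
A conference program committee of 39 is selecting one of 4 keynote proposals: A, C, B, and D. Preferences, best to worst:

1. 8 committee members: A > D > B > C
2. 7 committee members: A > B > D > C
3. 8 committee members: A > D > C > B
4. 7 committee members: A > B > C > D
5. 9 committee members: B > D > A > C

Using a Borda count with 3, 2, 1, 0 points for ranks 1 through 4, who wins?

A: 8·3 + 7·3 + 8·3 + 7·3 + 9·1 = 99
C: 8·0 + 7·0 + 8·1 + 7·1 + 9·0 = 15
B: 8·1 + 7·2 + 8·0 + 7·2 + 9·3 = 63
D: 8·2 + 7·1 + 8·2 + 7·0 + 9·2 = 57
A has the highest Borda score (99).

A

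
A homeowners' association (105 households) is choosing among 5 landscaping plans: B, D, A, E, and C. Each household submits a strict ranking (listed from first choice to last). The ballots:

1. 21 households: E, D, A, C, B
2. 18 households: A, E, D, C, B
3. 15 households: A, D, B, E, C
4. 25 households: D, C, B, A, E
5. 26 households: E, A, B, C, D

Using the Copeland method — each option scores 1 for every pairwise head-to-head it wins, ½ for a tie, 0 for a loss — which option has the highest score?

B: loses to D, A, E, and C → score 0.
D: beats B and C; loses to A and E → score 2.
A: beats B, D, E, and C → score 4.
E: beats B, D, and C; loses to A → score 3.
C: beats B; loses to D, A, and E → score 1.
A has the best pairwise record.

A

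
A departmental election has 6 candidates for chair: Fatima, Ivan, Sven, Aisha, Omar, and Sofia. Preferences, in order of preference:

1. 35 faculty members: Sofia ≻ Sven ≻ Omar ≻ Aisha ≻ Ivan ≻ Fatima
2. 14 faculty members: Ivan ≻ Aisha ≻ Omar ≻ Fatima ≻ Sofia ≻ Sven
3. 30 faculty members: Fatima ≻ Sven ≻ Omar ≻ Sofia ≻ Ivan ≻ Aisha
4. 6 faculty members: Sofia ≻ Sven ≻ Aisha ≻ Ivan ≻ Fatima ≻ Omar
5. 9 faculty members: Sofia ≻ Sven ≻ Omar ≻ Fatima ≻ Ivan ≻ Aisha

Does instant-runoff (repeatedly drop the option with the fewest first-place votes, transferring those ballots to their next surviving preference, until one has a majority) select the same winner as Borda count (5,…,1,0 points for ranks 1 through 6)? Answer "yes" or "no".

yes

Instant-runoff — R1 Fatima 30, Ivan 14, Sven 0, Aisha 0, Omar 0, Sofia 50 (Sofia winner). Winner: Sofia.
Borda — scores: Fatima 202, Ivan 156, Sven 320, Aisha 144, Omar 264, Sofia 324. Winner: Sofia.
The two methods agree.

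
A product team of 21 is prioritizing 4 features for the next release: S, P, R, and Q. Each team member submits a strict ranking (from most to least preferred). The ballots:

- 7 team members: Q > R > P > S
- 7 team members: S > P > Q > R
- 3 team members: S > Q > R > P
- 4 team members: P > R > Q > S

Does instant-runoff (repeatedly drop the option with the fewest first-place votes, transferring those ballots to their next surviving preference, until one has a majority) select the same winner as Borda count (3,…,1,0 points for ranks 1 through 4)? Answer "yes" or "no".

yes

Instant-runoff — R1 S 10, P 4, R 0, Q 7 (R out); R2 S 10, P 4, Q 7 (P out); R3 S 10, Q 11 (Q winner). Winner: Q.
Borda — scores: S 30, P 33, R 25, Q 38. Winner: Q.
The two methods agree.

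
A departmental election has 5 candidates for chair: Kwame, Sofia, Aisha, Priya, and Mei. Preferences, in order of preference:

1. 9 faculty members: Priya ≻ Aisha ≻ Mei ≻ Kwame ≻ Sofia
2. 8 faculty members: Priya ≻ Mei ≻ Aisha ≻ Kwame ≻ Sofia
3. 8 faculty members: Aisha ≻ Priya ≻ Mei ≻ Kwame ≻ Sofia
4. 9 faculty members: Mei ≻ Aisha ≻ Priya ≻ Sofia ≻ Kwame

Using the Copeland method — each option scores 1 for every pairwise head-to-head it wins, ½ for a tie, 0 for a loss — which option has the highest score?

Kwame: beats Sofia; loses to Aisha, Priya, and Mei → score 1.
Sofia: loses to Kwame, Aisha, Priya, and Mei → score 0.
Aisha: beats Kwame and Sofia; ties Priya and Mei → score 3.
Priya: beats Kwame, Sofia, and Mei; ties Aisha → score 3.5.
Mei: beats Kwame and Sofia; ties Aisha; loses to Priya → score 2.5.
Priya has the best pairwise record.

Priya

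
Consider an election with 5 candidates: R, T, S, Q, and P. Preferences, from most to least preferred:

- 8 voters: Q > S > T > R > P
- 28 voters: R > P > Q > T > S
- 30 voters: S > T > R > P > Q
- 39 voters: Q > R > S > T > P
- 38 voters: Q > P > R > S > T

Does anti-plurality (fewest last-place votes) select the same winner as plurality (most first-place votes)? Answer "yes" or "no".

Anti-plurality — last-place votes: R 0, T 38, S 28, Q 30, P 47. Winner: R.
Plurality — first-place votes: R 28, T 0, S 30, Q 85, P 0. Winner: Q.
The two methods disagree.

no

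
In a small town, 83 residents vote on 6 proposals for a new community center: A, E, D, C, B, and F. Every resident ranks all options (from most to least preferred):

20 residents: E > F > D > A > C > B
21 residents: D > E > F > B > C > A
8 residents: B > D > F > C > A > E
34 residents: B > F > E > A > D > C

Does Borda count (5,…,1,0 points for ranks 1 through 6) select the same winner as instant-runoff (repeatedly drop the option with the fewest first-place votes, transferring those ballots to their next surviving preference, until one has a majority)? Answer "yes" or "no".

no

Borda — scores: A 116, E 286, D 231, C 57, B 252, F 303. Winner: F.
Instant-runoff — R1 A 0, E 20, D 21, C 0, B 42, F 0 (B winner). Winner: B.
The two methods disagree.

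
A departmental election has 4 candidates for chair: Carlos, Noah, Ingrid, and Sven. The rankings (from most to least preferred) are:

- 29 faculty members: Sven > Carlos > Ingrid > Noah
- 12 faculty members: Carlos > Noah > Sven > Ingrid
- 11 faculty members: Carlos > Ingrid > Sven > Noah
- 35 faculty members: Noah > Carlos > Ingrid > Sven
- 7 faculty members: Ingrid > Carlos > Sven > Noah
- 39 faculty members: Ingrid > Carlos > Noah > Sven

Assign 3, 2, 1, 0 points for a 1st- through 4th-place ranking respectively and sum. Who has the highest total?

Carlos: 29·2 + 12·3 + 11·3 + 35·2 + 7·2 + 39·2 = 289
Noah: 29·0 + 12·2 + 11·0 + 35·3 + 7·0 + 39·1 = 168
Ingrid: 29·1 + 12·0 + 11·2 + 35·1 + 7·3 + 39·3 = 224
Sven: 29·3 + 12·1 + 11·1 + 35·0 + 7·1 + 39·0 = 117
Carlos has the highest Borda score (289).

Carlos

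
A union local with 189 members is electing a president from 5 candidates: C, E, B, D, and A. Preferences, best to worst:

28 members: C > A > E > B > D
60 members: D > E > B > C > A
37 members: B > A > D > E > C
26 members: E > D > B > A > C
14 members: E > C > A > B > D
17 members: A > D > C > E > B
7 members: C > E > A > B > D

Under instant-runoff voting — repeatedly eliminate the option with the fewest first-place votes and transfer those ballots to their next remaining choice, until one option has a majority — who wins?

D

Round 1: C 35, E 40, B 37, D 60, A 17. Eliminate A.
Round 2: C 35, E 40, B 37, D 77. Eliminate C.
Round 3: E 75, B 37, D 77. Eliminate B.
Round 4: E 75, D 114. D has a majority.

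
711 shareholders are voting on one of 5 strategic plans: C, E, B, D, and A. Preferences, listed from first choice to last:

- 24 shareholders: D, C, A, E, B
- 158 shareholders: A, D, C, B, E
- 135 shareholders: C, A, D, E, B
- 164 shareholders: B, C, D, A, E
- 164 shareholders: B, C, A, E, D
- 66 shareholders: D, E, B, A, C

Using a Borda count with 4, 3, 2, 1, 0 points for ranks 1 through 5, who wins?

C

C: 24·3 + 158·2 + 135·4 + 164·3 + 164·3 + 66·0 = 1912
E: 24·1 + 158·0 + 135·1 + 164·0 + 164·1 + 66·3 = 521
B: 24·0 + 158·1 + 135·0 + 164·4 + 164·4 + 66·2 = 1602
D: 24·4 + 158·3 + 135·2 + 164·2 + 164·0 + 66·4 = 1432
A: 24·2 + 158·4 + 135·3 + 164·1 + 164·2 + 66·1 = 1643
C has the highest Borda score (1912).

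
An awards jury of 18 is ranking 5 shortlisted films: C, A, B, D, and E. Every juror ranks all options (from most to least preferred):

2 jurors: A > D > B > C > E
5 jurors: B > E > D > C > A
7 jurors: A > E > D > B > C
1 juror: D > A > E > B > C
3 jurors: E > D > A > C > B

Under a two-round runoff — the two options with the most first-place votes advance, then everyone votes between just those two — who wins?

Round 1 first-place votes: C 0, A 9, B 5, D 1, E 3.
A and B advance.
Runoff: A is preferred to B by 13 voters; B by 5.
A wins the runoff.

A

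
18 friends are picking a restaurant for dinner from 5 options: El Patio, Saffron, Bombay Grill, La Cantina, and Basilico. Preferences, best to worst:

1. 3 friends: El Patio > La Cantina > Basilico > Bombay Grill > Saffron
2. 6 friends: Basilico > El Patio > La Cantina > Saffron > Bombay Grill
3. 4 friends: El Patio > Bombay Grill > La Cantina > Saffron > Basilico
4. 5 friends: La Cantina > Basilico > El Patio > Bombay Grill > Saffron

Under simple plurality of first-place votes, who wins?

El Patio

First-place votes: El Patio 7, Saffron 0, Bombay Grill 0, La Cantina 5, Basilico 6.
El Patio has the most first-place votes.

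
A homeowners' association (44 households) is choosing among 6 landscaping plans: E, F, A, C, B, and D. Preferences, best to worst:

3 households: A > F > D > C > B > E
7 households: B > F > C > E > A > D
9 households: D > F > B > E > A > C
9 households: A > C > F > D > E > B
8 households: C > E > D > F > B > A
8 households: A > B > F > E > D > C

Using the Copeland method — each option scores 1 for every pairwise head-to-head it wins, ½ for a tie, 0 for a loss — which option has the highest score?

F

E: beats A and D; loses to F, C, and B → score 2.
F: beats E, A, C, B, and D → score 5.
A: beats C and D; loses to E, F, and B → score 2.
C: beats E and D; loses to F, A, and B → score 2.
B: beats E, A, and C; loses to F and D → score 3.
D: beats B; loses to E, F, A, and C → score 1.
F has the best pairwise record.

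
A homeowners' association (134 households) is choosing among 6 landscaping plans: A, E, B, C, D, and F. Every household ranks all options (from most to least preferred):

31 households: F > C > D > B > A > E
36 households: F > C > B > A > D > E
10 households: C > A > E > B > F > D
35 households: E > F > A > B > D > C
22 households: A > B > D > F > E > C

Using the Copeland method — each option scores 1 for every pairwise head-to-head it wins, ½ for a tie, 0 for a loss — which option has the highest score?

A: beats E and D; ties B; loses to C and F → score 2.5.
E: loses to A, B, C, D, and F → score 0.
B: beats E and D; ties A; loses to C and F → score 2.5.
C: beats A, E, B, and D; loses to F → score 4.
D: beats E; loses to A, B, C, and F → score 1.
F: beats A, E, B, C, and D → score 5.
F has the best pairwise record.

F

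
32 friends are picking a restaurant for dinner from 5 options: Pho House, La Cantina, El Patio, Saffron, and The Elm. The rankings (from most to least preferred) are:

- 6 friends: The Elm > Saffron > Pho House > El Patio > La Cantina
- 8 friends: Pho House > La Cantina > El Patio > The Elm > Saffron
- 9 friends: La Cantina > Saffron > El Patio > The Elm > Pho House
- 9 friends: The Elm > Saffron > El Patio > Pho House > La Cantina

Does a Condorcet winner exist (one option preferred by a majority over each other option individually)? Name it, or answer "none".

Checking pairwise contests:
El Patio beats Pho House 18–14.
Pho House beats La Cantina 23–9.
La Cantina beats El Patio 17–15.
La Cantina beats Saffron 17–15.
La Cantina beats The Elm 17–15.
Every option loses at least one head-to-head, so there is no Condorcet winner.

none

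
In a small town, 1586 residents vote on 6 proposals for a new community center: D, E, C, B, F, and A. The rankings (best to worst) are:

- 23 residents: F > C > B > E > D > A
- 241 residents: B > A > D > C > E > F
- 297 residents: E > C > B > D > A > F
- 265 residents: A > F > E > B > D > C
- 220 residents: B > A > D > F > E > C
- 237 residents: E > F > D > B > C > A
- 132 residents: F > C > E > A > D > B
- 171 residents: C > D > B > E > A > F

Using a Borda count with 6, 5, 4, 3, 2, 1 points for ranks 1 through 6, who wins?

B

D: 23·2 + 241·4 + 297·3 + 265·2 + 220·4 + 237·4 + 132·2 + 171·5 = 5378
E: 23·3 + 241·2 + 297·6 + 265·4 + 220·2 + 237·6 + 132·4 + 171·3 = 6296
C: 23·5 + 241·3 + 297·5 + 265·1 + 220·1 + 237·2 + 132·5 + 171·6 = 4968
B: 23·4 + 241·6 + 297·4 + 265·3 + 220·6 + 237·3 + 132·1 + 171·4 = 6368
F: 23·6 + 241·1 + 297·1 + 265·5 + 220·3 + 237·5 + 132·6 + 171·1 = 4809
A: 23·1 + 241·5 + 297·2 + 265·6 + 220·5 + 237·1 + 132·3 + 171·2 = 5487
B has the highest Borda score (6368).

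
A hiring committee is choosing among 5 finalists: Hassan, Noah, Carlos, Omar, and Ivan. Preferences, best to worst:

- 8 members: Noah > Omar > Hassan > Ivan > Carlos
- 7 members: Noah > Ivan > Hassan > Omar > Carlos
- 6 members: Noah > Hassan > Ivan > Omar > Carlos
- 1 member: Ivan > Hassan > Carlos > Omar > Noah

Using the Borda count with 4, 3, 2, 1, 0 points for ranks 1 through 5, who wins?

Noah

Hassan: 8·2 + 7·2 + 6·3 + 1·3 = 51
Noah: 8·4 + 7·4 + 6·4 + 1·0 = 84
Carlos: 8·0 + 7·0 + 6·0 + 1·2 = 2
Omar: 8·3 + 7·1 + 6·1 + 1·1 = 38
Ivan: 8·1 + 7·3 + 6·2 + 1·4 = 45
Noah has the highest Borda score (84).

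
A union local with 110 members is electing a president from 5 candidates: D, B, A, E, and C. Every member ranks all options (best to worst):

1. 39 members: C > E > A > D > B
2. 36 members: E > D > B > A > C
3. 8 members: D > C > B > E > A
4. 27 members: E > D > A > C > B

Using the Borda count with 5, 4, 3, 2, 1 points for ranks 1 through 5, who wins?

D: 39·2 + 36·4 + 8·5 + 27·4 = 370
B: 39·1 + 36·3 + 8·3 + 27·1 = 198
A: 39·3 + 36·2 + 8·1 + 27·3 = 278
E: 39·4 + 36·5 + 8·2 + 27·5 = 487
C: 39·5 + 36·1 + 8·4 + 27·2 = 317
E has the highest Borda score (487).

E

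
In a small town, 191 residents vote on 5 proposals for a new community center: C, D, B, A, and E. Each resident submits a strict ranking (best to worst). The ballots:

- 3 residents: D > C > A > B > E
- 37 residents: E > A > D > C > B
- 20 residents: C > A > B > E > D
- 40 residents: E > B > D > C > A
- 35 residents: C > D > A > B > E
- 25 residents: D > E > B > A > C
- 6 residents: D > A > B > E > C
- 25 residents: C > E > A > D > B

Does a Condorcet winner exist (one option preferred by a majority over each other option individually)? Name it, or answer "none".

E vs C: 108–83 for E.
E vs D: 122–69 for E.
E vs B: 127–64 for E.
E vs A: 127–64 for E.
E beats every other option head-to-head.

E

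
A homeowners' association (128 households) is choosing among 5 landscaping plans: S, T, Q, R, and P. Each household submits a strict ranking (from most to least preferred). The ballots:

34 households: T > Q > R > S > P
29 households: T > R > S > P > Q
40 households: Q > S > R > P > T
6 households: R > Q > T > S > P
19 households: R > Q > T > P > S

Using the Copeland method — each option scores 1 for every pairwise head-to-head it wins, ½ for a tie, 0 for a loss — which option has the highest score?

S: beats P; loses to T, Q, and R → score 1.
T: beats S and P; loses to Q and R → score 2.
Q: beats S, T, R, and P → score 4.
R: beats S, T, and P; loses to Q → score 3.
P: loses to S, T, Q, and R → score 0.
Q has the best pairwise record.

Q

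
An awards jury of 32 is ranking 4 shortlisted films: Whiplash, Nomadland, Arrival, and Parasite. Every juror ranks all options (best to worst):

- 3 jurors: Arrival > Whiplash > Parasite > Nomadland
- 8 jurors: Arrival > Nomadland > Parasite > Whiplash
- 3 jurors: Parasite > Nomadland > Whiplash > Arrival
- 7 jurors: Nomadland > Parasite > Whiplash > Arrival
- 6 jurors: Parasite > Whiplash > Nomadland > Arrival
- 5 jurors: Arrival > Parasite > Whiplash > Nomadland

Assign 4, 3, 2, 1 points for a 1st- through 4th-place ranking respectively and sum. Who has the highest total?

Whiplash: 3·3 + 8·1 + 3·2 + 7·2 + 6·3 + 5·2 = 65
Nomadland: 3·1 + 8·3 + 3·3 + 7·4 + 6·2 + 5·1 = 81
Arrival: 3·4 + 8·4 + 3·1 + 7·1 + 6·1 + 5·4 = 80
Parasite: 3·2 + 8·2 + 3·4 + 7·3 + 6·4 + 5·3 = 94
Parasite has the highest Borda score (94).

Parasite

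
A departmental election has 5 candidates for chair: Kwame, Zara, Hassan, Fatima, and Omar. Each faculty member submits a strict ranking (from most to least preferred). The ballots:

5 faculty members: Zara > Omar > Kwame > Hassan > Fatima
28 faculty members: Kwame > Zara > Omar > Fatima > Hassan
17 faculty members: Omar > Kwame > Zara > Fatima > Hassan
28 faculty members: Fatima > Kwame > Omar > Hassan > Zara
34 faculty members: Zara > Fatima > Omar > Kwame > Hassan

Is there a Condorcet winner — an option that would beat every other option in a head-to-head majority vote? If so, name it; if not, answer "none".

Checking pairwise contests:
Fatima beats Kwame 62–50.
Kwame beats Zara 73–39.
Kwame beats Hassan 112–0.
Zara beats Fatima 84–28.
Zara beats Omar 67–45.
Every option loses at least one head-to-head, so there is no Condorcet winner.

none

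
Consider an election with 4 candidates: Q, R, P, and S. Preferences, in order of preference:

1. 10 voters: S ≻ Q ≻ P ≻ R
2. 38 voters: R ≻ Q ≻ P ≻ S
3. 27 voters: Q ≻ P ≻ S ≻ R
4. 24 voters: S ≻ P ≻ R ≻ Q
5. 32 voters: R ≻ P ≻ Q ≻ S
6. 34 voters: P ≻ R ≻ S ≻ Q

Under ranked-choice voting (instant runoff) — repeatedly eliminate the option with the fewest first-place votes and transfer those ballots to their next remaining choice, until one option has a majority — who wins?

P

Round 1: Q 27, R 70, P 34, S 34. Eliminate Q.
Round 2: R 70, P 61, S 34. Eliminate S.
Round 3: R 70, P 95. P has a majority.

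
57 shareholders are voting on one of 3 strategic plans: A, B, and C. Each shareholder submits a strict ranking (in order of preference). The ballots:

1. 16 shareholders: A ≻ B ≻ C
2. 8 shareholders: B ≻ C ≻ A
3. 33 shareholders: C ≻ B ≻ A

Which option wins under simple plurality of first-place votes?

C

First-place votes: A 16, B 8, C 33.
C has the most first-place votes.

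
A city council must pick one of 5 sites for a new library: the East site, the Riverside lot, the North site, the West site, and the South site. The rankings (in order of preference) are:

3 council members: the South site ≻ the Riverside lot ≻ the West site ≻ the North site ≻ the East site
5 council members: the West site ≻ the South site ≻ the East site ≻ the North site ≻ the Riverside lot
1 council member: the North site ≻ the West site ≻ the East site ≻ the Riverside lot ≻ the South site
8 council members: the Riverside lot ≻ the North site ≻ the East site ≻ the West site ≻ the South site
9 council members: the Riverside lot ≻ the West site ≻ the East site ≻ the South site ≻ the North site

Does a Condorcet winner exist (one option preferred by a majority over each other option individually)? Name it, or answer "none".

the Riverside lot

the Riverside lot vs the East site: 20–6 for the Riverside lot.
the Riverside lot vs the North site: 20–6 for the Riverside lot.
the Riverside lot vs the West site: 20–6 for the Riverside lot.
the Riverside lot vs the South site: 18–8 for the Riverside lot.
the Riverside lot beats every other option head-to-head.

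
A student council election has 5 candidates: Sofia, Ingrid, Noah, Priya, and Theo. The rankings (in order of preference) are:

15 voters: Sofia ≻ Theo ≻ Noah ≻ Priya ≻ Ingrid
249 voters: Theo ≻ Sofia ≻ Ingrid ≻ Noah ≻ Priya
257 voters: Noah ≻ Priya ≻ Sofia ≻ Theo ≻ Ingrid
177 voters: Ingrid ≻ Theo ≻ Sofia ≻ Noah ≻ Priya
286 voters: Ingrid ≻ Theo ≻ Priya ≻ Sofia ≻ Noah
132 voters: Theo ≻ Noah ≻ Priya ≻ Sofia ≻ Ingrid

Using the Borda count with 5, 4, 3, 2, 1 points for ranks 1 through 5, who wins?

Sofia: 15·5 + 249·4 + 257·3 + 177·3 + 286·2 + 132·2 = 3209
Ingrid: 15·1 + 249·3 + 257·1 + 177·5 + 286·5 + 132·1 = 3466
Noah: 15·3 + 249·2 + 257·5 + 177·2 + 286·1 + 132·4 = 2996
Priya: 15·2 + 249·1 + 257·4 + 177·1 + 286·3 + 132·3 = 2738
Theo: 15·4 + 249·5 + 257·2 + 177·4 + 286·4 + 132·5 = 4331
Theo has the highest Borda score (4331).

Theo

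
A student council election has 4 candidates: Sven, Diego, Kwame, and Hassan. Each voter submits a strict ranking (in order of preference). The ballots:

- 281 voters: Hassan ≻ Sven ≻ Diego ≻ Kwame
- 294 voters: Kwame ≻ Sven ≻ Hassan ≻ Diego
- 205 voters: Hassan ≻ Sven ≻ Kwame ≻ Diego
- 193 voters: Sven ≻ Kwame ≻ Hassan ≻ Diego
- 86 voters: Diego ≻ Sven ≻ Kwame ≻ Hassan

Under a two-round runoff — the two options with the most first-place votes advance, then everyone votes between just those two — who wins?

Kwame

Round 1 first-place votes: Sven 193, Diego 86, Kwame 294, Hassan 486.
Hassan and Kwame advance.
Runoff: Hassan is preferred to Kwame by 486 voters; Kwame by 573.
Kwame wins the runoff.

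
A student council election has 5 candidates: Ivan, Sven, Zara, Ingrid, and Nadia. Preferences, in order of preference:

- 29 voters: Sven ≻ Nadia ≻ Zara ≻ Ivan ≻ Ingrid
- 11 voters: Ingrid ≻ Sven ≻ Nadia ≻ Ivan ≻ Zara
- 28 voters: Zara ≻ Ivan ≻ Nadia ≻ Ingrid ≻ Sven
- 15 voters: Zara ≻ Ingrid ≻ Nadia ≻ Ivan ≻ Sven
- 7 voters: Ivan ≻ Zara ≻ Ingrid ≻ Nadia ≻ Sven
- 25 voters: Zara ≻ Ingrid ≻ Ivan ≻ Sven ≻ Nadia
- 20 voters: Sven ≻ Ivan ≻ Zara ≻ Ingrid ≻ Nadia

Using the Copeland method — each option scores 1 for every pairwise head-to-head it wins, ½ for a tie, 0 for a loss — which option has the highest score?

Ivan: beats Sven, Ingrid, and Nadia; loses to Zara → score 3.
Sven: beats Nadia; loses to Ivan, Zara, and Ingrid → score 1.
Zara: beats Ivan, Sven, Ingrid, and Nadia → score 4.
Ingrid: beats Sven and Nadia; loses to Ivan and Zara → score 2.
Nadia: loses to Ivan, Sven, Zara, and Ingrid → score 0.
Zara has the best pairwise record.

Zara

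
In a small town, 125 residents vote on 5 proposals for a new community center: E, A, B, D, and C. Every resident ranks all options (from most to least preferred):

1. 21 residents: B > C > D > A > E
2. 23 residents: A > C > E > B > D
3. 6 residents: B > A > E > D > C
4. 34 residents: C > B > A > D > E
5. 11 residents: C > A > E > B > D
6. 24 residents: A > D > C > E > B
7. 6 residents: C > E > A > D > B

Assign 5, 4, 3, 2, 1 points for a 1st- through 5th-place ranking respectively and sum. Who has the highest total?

C

E: 21·1 + 23·3 + 6·3 + 34·1 + 11·3 + 24·2 + 6·4 = 247
A: 21·2 + 23·5 + 6·4 + 34·3 + 11·4 + 24·5 + 6·3 = 465
B: 21·5 + 23·2 + 6·5 + 34·4 + 11·2 + 24·1 + 6·1 = 369
D: 21·3 + 23·1 + 6·2 + 34·2 + 11·1 + 24·4 + 6·2 = 285
C: 21·4 + 23·4 + 6·1 + 34·5 + 11·5 + 24·3 + 6·5 = 509
C has the highest Borda score (509).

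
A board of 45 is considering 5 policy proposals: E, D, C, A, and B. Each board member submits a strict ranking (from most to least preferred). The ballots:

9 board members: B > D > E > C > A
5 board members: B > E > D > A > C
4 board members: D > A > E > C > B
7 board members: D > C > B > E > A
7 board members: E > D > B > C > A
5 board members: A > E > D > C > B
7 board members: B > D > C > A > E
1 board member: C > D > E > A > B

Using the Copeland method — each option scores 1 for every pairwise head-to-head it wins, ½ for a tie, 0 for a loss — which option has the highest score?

E: beats C and A; loses to D and B → score 2.
D: beats E, C, A, and B → score 4.
C: beats A; loses to E, D, and B → score 1.
A: loses to E, D, C, and B → score 0.
B: beats E, C, and A; loses to D → score 3.
D has the best pairwise record.

D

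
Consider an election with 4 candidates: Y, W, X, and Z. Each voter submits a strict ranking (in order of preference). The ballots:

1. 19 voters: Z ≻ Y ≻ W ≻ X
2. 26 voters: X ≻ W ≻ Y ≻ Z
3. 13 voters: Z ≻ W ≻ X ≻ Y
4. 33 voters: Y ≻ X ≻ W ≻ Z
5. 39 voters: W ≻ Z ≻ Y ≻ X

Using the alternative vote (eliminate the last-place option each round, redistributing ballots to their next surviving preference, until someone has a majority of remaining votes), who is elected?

Round 1: Y 33, W 39, X 26, Z 32. Eliminate X.
Round 2: Y 33, W 65, Z 32. Eliminate Z.
Round 3: Y 52, W 78. W has a majority.

W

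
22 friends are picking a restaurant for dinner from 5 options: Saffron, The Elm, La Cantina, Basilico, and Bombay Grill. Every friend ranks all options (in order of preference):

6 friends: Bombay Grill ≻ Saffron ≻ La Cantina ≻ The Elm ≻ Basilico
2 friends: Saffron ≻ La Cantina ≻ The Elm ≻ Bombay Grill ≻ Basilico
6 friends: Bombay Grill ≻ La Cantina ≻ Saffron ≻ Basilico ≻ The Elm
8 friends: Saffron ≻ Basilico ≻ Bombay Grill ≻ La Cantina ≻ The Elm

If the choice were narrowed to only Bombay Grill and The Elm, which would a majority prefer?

Bombay Grill

Voters preferring Bombay Grill to The Elm: 20; preferring The Elm to Bombay Grill: 2.
Bombay Grill wins the head-to-head.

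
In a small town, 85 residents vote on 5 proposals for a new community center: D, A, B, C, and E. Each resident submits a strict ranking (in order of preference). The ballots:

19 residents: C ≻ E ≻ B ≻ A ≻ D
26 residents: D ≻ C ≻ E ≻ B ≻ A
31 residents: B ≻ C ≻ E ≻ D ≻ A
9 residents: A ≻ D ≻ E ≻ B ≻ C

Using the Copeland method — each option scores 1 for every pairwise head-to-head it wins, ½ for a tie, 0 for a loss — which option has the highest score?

D: beats A; loses to B, C, and E → score 1.
A: loses to D, B, C, and E → score 0.
B: beats D and A; loses to C and E → score 2.
C: beats D, A, B, and E → score 4.
E: beats D, A, and B; loses to C → score 3.
C has the best pairwise record.

C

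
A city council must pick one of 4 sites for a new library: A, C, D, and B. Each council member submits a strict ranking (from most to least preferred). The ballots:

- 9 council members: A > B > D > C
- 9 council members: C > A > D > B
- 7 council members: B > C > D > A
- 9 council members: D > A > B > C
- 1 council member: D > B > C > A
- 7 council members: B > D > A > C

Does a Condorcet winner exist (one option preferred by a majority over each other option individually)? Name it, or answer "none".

Checking pairwise contests:
D beats A 24–18.
A beats C 25–17.
B beats D 23–19.
A beats B 27–15.
Every option loses at least one head-to-head, so there is no Condorcet winner.

none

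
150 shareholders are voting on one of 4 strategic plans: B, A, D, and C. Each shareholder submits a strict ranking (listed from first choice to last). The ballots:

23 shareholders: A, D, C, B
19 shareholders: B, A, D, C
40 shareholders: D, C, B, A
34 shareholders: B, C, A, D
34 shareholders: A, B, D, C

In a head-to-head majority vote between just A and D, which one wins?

A

Voters preferring A to D: 110; preferring D to A: 40.
A wins the head-to-head.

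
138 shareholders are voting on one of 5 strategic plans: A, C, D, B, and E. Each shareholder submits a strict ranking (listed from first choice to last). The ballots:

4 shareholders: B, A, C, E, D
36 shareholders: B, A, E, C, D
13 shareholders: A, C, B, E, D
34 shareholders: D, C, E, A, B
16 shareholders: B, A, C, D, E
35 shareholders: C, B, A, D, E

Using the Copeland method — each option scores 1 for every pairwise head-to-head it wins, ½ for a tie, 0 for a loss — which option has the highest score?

C

A: beats D and E; ties C; loses to B → score 2.5.
C: beats D, B, and E; ties A → score 3.5.
D: beats E; loses to A, C, and B → score 1.
B: beats A, D, and E; loses to C → score 3.
E: loses to A, C, D, and B → score 0.
C has the best pairwise record.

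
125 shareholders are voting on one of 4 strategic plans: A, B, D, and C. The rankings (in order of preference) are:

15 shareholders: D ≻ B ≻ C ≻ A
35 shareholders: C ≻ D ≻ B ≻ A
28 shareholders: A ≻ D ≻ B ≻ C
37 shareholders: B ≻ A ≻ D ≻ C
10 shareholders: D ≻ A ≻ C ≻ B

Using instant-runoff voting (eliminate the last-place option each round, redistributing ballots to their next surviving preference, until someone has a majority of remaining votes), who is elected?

Round 1: A 28, B 37, D 25, C 35. Eliminate D.
Round 2: A 38, B 52, C 35. Eliminate C.
Round 3: A 38, B 87. B has a majority.

B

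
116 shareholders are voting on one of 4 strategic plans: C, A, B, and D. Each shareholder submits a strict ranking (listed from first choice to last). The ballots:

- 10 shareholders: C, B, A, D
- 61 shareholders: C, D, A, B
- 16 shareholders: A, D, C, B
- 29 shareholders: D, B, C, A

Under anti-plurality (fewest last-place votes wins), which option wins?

Last-place votes: C 0, A 29, B 77, D 10.
C is ranked last by the fewest voters, so C wins.

C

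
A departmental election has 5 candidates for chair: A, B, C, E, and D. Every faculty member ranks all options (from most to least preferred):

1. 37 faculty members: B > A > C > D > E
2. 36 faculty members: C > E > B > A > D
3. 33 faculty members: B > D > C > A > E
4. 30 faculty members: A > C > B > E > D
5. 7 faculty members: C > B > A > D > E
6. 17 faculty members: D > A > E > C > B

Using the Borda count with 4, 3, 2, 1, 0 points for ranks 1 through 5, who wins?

A: 37·3 + 36·1 + 33·1 + 30·4 + 7·2 + 17·3 = 365
B: 37·4 + 36·2 + 33·4 + 30·2 + 7·3 + 17·0 = 433
C: 37·2 + 36·4 + 33·2 + 30·3 + 7·4 + 17·1 = 419
E: 37·0 + 36·3 + 33·0 + 30·1 + 7·0 + 17·2 = 172
D: 37·1 + 36·0 + 33·3 + 30·0 + 7·1 + 17·4 = 211
B has the highest Borda score (433).

B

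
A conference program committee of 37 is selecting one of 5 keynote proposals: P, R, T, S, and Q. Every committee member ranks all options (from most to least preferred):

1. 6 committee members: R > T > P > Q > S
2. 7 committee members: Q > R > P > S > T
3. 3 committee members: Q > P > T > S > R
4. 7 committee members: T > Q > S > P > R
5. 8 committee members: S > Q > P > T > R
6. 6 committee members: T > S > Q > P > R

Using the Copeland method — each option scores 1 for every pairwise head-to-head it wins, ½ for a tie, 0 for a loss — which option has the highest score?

P: beats R; loses to T, S, and Q → score 1.
R: loses to P, T, S, and Q → score 0.
T: beats P, R, S, and Q → score 4.
S: beats P and R; loses to T and Q → score 2.
Q: beats P, R, and S; loses to T → score 3.
T has the best pairwise record.

T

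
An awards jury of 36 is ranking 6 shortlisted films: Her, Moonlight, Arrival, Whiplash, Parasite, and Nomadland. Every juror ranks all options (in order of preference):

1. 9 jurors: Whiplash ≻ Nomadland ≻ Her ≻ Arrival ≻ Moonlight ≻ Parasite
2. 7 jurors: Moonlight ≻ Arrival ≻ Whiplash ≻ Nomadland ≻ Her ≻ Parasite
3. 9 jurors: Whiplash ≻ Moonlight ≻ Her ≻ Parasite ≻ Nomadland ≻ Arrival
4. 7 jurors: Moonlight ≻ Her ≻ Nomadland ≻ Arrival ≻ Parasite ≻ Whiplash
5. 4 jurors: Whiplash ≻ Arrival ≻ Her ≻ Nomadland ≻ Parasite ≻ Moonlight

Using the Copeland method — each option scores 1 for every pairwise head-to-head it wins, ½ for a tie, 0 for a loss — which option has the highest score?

Her: beats Arrival, Parasite, and Nomadland; loses to Moonlight and Whiplash → score 3.
Moonlight: beats Her, Arrival, Parasite, and Nomadland; loses to Whiplash → score 4.
Arrival: beats Parasite; loses to Her, Moonlight, Whiplash, and Nomadland → score 1.
Whiplash: beats Her, Moonlight, Arrival, Parasite, and Nomadland → score 5.
Parasite: loses to Her, Moonlight, Arrival, Whiplash, and Nomadland → score 0.
Nomadland: beats Arrival and Parasite; loses to Her, Moonlight, and Whiplash → score 2.
Whiplash has the best pairwise record.

Whiplash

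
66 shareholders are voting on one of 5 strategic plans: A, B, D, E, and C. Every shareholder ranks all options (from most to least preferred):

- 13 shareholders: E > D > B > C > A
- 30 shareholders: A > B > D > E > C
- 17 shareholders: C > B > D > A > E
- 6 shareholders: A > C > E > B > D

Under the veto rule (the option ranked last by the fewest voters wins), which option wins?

Last-place votes: A 13, B 0, D 6, E 17, C 30.
B is ranked last by the fewest voters, so B wins.

B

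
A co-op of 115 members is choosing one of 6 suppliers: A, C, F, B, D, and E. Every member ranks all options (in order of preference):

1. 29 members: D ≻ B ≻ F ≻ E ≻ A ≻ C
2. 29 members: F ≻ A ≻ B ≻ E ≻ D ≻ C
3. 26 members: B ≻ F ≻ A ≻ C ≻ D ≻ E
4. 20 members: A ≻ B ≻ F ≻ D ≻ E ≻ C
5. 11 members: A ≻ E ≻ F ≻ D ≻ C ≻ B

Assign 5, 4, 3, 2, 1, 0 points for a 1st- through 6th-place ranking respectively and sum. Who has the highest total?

F

A: 29·1 + 29·4 + 26·3 + 20·5 + 11·5 = 378
C: 29·0 + 29·0 + 26·2 + 20·0 + 11·1 = 63
F: 29·3 + 29·5 + 26·4 + 20·3 + 11·3 = 429
B: 29·4 + 29·3 + 26·5 + 20·4 + 11·0 = 413
D: 29·5 + 29·1 + 26·1 + 20·2 + 11·2 = 262
E: 29·2 + 29·2 + 26·0 + 20·1 + 11·4 = 180
F has the highest Borda score (429).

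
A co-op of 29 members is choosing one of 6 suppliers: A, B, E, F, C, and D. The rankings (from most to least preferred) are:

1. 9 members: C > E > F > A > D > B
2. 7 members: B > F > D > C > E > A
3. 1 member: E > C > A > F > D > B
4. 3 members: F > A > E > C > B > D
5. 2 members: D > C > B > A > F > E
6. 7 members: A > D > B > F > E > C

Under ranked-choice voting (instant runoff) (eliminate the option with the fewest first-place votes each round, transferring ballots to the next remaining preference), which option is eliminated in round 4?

Round 1: A 7, B 7, E 1, F 3, C 9, D 2. Eliminate E.
Round 2: A 7, B 7, F 3, C 10, D 2. Eliminate D.
Round 3: A 7, B 7, F 3, C 12. Eliminate F.
Round 4: A 10, B 7, C 12. Eliminate B.

B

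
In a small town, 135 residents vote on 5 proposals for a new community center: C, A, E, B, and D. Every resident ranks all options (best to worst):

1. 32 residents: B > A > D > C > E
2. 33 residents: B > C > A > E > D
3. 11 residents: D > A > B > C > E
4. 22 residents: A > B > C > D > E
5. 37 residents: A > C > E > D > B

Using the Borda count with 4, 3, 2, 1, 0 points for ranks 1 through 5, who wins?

A

C: 32·1 + 33·3 + 11·1 + 22·2 + 37·3 = 297
A: 32·3 + 33·2 + 11·3 + 22·4 + 37·4 = 431
E: 32·0 + 33·1 + 11·0 + 22·0 + 37·2 = 107
B: 32·4 + 33·4 + 11·2 + 22·3 + 37·0 = 348
D: 32·2 + 33·0 + 11·4 + 22·1 + 37·1 = 167
A has the highest Borda score (431).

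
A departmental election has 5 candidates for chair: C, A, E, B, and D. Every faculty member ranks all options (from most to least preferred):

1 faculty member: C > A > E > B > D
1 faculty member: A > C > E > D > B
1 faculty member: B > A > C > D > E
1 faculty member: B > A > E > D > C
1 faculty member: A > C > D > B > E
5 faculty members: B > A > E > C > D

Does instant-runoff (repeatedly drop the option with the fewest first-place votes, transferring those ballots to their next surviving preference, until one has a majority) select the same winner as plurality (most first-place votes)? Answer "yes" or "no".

Instant-runoff — R1 C 1, A 2, E 0, B 7, D 0 (B winner). Winner: B.
Plurality — first-place votes: C 1, A 2, E 0, B 7, D 0. Winner: B.
The two methods agree.

yes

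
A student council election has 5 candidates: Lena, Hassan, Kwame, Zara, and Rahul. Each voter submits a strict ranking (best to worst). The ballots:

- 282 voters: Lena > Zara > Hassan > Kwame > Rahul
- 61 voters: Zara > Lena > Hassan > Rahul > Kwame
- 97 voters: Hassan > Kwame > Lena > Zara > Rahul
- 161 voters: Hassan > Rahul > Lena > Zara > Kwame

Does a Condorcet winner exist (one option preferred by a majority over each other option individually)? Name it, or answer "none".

Lena

Lena vs Hassan: 343–258 for Lena.
Lena vs Kwame: 504–97 for Lena.
Lena vs Zara: 540–61 for Lena.
Lena vs Rahul: 440–161 for Lena.
Lena beats every other option head-to-head.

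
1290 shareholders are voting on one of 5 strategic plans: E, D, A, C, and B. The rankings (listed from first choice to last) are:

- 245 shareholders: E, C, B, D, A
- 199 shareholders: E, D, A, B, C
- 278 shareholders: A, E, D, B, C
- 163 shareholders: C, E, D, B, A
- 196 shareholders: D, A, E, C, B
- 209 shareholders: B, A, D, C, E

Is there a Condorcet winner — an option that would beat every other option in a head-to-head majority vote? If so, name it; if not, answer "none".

Checking pairwise contests:
A beats E 683–607.
E beats D 885–405.
D beats A 803–487.
E beats C 918–372.
E beats B 1081–209.
Every option loses at least one head-to-head, so there is no Condorcet winner.

none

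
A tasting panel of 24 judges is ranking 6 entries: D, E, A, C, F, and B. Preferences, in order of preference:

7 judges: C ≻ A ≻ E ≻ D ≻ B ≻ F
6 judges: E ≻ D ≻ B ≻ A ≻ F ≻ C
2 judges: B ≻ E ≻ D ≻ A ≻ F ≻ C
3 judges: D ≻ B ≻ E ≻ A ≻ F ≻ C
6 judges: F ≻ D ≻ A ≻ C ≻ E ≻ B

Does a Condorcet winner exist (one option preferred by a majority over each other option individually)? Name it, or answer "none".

Checking pairwise contests:
E beats D 15–9.
A beats E 13–11.
D beats A 17–7.
D beats C 17–7.
D beats F 18–6.
D beats B 22–2.
Every option loses at least one head-to-head, so there is no Condorcet winner.

none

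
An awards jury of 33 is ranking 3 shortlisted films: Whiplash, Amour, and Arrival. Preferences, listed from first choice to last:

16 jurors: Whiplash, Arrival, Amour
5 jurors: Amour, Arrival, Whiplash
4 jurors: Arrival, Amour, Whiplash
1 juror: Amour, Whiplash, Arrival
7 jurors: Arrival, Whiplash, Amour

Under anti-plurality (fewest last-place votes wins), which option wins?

Last-place votes: Whiplash 9, Amour 23, Arrival 1.
Arrival is ranked last by the fewest voters, so Arrival wins.

Arrival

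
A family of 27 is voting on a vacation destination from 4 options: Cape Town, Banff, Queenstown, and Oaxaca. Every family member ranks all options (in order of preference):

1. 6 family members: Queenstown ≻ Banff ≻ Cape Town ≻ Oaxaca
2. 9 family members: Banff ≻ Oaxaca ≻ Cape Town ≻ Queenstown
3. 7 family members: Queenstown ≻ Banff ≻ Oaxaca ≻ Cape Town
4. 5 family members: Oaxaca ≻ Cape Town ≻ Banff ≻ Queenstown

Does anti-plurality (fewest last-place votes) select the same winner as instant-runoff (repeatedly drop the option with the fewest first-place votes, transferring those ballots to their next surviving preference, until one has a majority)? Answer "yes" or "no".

Anti-plurality — last-place votes: Cape Town 7, Banff 0, Queenstown 14, Oaxaca 6. Winner: Banff.
Instant-runoff — R1 Cape Town 0, Banff 9, Queenstown 13, Oaxaca 5 (Cape Town out); R2 Banff 9, Queenstown 13, Oaxaca 5 (Oaxaca out); R3 Banff 14, Queenstown 13 (Banff winner). Winner: Banff.
The two methods agree.

yes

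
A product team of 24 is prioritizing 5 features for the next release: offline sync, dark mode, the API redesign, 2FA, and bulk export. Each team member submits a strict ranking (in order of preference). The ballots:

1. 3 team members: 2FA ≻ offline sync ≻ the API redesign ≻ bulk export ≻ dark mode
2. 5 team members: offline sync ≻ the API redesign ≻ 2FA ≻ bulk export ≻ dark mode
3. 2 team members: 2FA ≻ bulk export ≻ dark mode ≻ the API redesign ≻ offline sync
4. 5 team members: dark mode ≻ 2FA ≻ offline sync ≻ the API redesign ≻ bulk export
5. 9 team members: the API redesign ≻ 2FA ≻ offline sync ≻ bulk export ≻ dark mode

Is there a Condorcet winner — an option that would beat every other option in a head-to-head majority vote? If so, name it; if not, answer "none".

none

Checking pairwise contests:
2FA beats offline sync 19–5.
offline sync beats dark mode 17–7.
offline sync beats the API redesign 13–11.
the API redesign beats 2FA 14–10.
offline sync beats bulk export 22–2.
Every option loses at least one head-to-head, so there is no Condorcet winner.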